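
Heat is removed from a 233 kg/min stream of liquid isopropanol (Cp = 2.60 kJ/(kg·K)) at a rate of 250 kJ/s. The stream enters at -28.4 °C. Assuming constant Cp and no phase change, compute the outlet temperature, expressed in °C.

T_out = -53.2 °C

Q = 250 kJ/s = 15000 kJ/min
ΔT = Q/(ṁ·Cp) = 15000/(233×2.60) = 24.761 K
T_out = -28.4 − 24.761 = -53.161 °C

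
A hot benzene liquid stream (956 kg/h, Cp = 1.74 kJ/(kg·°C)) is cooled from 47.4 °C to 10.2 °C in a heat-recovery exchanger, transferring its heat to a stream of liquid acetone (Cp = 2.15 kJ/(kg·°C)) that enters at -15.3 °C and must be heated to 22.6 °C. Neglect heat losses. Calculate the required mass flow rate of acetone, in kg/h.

Heat released by hot stream: Q = 956 × 1.74 × (47.4 − 10.2) = 61880 kJ/h
Energy balance on cold side (adiabatic exchanger): Q = ṁ_c·Cp_c·(T_c,out − T_c,in)
ṁ_c = 61880 / [2.15 × (22.6 − -15.3)] = 759.4 kg/h

ṁ_c = 759 kg/h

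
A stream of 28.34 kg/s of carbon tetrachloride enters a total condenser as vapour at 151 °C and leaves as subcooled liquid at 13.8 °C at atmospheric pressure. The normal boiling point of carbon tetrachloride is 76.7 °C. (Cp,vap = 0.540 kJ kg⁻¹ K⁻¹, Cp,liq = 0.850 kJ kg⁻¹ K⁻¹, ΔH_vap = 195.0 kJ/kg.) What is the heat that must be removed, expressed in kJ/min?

Q_c = 491000 kJ/min

vapour 151→76.7 °C: -40.122 kJ/kg
condensation at 76.7 °C: -195 kJ/kg
liquid 76.7→13.8 °C: -53.465 kJ/kg
Δh = -40.122 + -195 + -53.465 = -288.59 kJ/kg
Q = ṁ·Δh = 28.34 kg/s × -288.59 kJ/kg = -8178.6 kJ/s
|Q| = 8178.6 kW = 490710 kJ/min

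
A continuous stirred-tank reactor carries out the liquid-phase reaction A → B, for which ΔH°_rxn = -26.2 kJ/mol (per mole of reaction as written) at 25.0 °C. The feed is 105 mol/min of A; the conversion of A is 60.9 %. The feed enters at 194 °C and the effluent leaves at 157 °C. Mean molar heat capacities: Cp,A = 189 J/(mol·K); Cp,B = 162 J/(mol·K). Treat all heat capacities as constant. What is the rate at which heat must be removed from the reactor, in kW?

Q_out = 44.0 kW

Extent of reaction ξ = 0.609 × 105 = 63.945 mol/min
Reaction term: ξ·ΔH°_rxn = 63.945 × -26.2 = -1675.4 kJ/min
Sensible, feed 194→25 °C: -3353.8 kJ/min
Outlet flows (mol/min): A 41.055, B 63.945
Sensible, products 25→157 °C: 2391.6 kJ/min
Q = ΔH = -2637.5 kJ/min = -43.959 kW
Heat removed = 43.959 kW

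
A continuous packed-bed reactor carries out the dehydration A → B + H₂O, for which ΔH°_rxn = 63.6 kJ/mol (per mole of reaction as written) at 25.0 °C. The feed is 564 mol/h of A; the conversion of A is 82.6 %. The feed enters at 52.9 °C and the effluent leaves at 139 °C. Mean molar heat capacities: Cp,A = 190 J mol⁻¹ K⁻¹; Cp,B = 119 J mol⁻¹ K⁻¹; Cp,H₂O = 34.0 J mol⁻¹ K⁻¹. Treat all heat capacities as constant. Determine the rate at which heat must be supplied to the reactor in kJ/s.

Q_in = 10.2 kJ/s

Extent of reaction ξ = 0.826 × 564 = 465.86 mol/h
Reaction term: ξ·ΔH°_rxn = 465.86 × 63.6 = 29629 kJ/h
Sensible, feed 52.9→25 °C: -2989.8 kJ/h
Outlet flows (mol/h): A 98.136, B 465.86, H₂O 465.86
Sensible, products 25→139 °C: 10251 kJ/h
Q = ΔH = 36890 kJ/h = 10.247 kW
Heat supplied = 10.247 kJ/s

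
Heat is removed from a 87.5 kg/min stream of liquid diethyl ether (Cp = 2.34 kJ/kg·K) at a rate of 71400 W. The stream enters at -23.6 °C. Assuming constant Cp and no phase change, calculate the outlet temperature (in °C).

Q = 71400 W = 4284 kJ/min
ΔT = Q/(ṁ·Cp) = 4284/(87.5×2.34) = 20.923 K
T_out = -23.6 − 20.923 = -44.523 °C

T_out = -44.5 °C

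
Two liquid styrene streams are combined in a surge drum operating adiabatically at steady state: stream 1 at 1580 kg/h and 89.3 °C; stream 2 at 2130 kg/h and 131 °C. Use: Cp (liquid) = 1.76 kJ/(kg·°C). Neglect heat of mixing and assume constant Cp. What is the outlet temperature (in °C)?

Adiabatic, steady state ⇒ Σ ṁᵢCp,ᵢ(T_out − Tᵢ) = 0
Σ ṁᵢCp,ᵢTᵢ = 1580×1.76×89.3 + 2130×1.76×131 = 739420
Σ ṁᵢCp,ᵢ = 1580×1.76 + 2130×1.76 = 6529.6
T_out = 739420 / 6529.6 = 113.24 °C

T_out = 113 °C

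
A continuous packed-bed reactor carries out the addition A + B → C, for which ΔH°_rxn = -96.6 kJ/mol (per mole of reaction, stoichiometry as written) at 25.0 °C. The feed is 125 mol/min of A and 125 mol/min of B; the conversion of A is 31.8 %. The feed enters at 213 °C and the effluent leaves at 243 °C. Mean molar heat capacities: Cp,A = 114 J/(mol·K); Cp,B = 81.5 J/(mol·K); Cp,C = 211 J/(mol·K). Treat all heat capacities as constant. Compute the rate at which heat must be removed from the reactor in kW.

Q_out = 49.5 kW

Extent of reaction ξ = 0.318 × 125 = 39.75 mol/min
Reaction term: ξ·ΔH°_rxn = 39.75 × -96.6 = -3839.8 kJ/min
Sensible, feed 213→25 °C: -4594.2 kJ/min
Outlet flows (mol/min): A 85.25, B 85.25, C 39.75
Sensible, products 25→243 °C: 5461.7 kJ/min
Q = ΔH = -2972.4 kJ/min = -49.54 kW
Heat removed = 49.54 kW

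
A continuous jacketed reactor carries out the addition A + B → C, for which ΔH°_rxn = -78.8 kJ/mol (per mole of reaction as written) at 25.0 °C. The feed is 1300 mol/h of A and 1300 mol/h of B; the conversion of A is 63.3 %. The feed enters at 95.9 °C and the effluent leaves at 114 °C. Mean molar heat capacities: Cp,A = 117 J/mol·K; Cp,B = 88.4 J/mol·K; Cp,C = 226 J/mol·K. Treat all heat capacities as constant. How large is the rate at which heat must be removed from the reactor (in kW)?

Extent of reaction ξ = 0.633 × 1300 = 822.9 mol/h
Reaction term: ξ·ΔH°_rxn = 822.9 × -78.8 = -64845 kJ/h
Sensible, feed 95.9→25 °C: -18932 kJ/h
Outlet flows (mol/h): A 477.1, B 477.1, C 822.9
Sensible, products 25→114 °C: 25273 kJ/h
Q = ΔH = -58503 kJ/h = -16.251 kW
Heat removed = 16.251 kW

Q_out = 16.3 kW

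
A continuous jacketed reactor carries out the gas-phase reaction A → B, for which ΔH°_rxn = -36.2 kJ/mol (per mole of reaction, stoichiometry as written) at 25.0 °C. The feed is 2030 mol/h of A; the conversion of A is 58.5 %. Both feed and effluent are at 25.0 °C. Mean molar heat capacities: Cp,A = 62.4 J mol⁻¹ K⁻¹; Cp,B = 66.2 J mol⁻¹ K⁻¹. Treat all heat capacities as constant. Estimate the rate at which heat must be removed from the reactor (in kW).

Q_out = 11.9 kW

Extent of reaction ξ = 0.585 × 2030 = 1187.5 mol/h
Reaction term: ξ·ΔH°_rxn = 1187.5 × -36.2 = -42989 kJ/h
Q = ΔH = -42989 kJ/h = -11.941 kW
Heat removed = 11.941 kW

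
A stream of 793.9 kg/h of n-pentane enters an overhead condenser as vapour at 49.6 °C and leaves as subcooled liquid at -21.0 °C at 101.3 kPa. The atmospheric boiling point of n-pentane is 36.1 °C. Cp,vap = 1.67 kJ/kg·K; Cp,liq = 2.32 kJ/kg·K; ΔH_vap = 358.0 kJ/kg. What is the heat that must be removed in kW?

vapour 49.6→36.1 °C: -22.545 kJ/kg
condensation at 36.1 °C: -358 kJ/kg
liquid 36.1→-21.0 °C: -132.47 kJ/kg
Δh = -22.545 + -358 + -132.47 = -513.02 kJ/kg
Q = ṁ·Δh = 793.9 kg/h × -513.02 kJ/kg = -407280 kJ/h
|Q| = 113.13 kW

Q_c = 113 kW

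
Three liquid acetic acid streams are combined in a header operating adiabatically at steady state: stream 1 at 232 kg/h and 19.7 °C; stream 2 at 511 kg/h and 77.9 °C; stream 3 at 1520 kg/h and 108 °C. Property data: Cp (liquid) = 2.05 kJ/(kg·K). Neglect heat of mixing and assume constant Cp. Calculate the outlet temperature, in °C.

Energy balance with Q = 0: Σ ṁᵢCp,ᵢ(T_out − Tᵢ) = 0
T_out = Σ ṁᵢCp,ᵢTᵢ / Σ ṁᵢCp,ᵢ
      = 427500 / 4639.1 = 92.151 °C

T_out = 92.2 °C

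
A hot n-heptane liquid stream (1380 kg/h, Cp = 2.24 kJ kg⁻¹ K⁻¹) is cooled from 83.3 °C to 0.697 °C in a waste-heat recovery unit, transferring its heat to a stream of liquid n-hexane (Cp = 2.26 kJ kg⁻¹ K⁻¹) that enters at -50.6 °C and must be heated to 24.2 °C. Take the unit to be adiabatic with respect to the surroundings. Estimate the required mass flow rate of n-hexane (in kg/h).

Heat released by hot stream: Q = 1380 × 2.24 × (83.3 − 0.697) = 255340 kJ/h
Energy balance on cold side (adiabatic exchanger): Q = ṁ_c·Cp_c·(T_c,out − T_c,in)
ṁ_c = 255340 / [2.26 × (24.2 − -50.6)] = 1510.5 kg/h

ṁ_c = 1510 kg/h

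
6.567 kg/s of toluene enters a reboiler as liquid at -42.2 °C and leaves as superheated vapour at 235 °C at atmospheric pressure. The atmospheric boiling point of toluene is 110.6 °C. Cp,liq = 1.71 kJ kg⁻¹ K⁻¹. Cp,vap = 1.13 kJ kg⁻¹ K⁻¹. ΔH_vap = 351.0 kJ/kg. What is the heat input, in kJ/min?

Q = 297000 kJ/min

liquid -42.2→110.6 °C: 261.29 kJ/kg
vaporisation at 110.6 °C: 351 kJ/kg
vapour 110.6→235 °C: 140.57 kJ/kg
Δh = 261.29 + 351 + 140.57 = 752.86 kJ/kg
Q = ṁ·Δh = 6.567 kg/s × 752.86 kJ/kg = 4944 kJ/s
|Q| = 4944 kW = 296640 kJ/min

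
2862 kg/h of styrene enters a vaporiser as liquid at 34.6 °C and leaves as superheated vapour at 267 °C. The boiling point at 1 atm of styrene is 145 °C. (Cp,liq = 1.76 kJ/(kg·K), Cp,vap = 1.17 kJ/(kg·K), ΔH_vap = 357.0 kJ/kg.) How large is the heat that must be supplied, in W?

Q = 552000 W

liquid 34.6→145 °C: 194.3 kJ/kg
vaporisation at 145 °C: 357 kJ/kg
vapour 145→267 °C: 142.74 kJ/kg
Δh = 194.3 + 357 + 142.74 = 694.04 kJ/kg
Q = ṁ·Δh = 2862 kg/h × 694.04 kJ/kg = 1.9864e+06 kJ/h
|Q| = 551.76 kW = 551760 W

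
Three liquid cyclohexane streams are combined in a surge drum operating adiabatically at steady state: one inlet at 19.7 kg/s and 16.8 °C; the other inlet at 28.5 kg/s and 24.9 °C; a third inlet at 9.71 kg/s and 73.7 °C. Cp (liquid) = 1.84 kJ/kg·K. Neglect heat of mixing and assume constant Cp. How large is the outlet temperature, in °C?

No heat crosses the boundary, so H_out = H_in.
Σ ṁᵢCp,ᵢTᵢ = 19.7×1.84×16.8 + 28.5×1.84×24.9 + 9.71×1.84×73.7 = 3231.5
Σ ṁᵢCp,ᵢ = 19.7×1.84 + 28.5×1.84 + 9.71×1.84 = 106.55
T_out = 3231.5 / 106.55 = 30.327 °C

T_out = 30.3 °C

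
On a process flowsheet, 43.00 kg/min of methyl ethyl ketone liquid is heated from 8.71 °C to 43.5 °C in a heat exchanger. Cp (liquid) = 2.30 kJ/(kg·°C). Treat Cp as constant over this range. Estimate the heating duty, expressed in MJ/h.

Q = 206 MJ/h

Q = ṁ·Cp·ΔT = 43.00 × 2.30 × (43.5 − 8.71) = 3440.7 kJ/min
Converting: 3440.7 / 60 s = 57.346 kW
Heating duty = 206.44 MJ/h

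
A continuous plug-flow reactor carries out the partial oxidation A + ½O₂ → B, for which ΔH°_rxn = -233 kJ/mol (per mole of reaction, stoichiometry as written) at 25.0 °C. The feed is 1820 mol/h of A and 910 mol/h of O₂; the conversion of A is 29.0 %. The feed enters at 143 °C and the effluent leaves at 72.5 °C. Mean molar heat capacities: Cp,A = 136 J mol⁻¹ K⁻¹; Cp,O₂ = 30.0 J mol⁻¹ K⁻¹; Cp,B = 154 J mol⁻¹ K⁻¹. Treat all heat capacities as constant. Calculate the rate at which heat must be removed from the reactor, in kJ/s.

Extent of reaction ξ = 0.290 × 1820 = 527.8 mol/h
Reaction term: ξ·ΔH°_rxn = 527.8 × -233 = -122980 kJ/h
Sensible, feed 143→25 °C: -32429 kJ/h
Outlet flows (mol/h): A 1292.2, O₂ 646.1, B 527.8
Sensible, products 25→72.5 °C: 13129 kJ/h
Q = ΔH = -142280 kJ/h = -39.521 kW
Heat removed = 39.521 kJ/s

Q_out = 39.5 kJ/s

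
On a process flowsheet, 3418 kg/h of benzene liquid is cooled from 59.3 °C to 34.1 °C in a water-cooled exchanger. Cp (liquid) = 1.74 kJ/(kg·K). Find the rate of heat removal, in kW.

Q_c = 41.6 kW

Q = ṁ·Cp·ΔT = 3418 × 1.74 × (34.1 − 59.3) = -149870 kJ/h
Converting: 149870 / 3600 s = 41.631 kW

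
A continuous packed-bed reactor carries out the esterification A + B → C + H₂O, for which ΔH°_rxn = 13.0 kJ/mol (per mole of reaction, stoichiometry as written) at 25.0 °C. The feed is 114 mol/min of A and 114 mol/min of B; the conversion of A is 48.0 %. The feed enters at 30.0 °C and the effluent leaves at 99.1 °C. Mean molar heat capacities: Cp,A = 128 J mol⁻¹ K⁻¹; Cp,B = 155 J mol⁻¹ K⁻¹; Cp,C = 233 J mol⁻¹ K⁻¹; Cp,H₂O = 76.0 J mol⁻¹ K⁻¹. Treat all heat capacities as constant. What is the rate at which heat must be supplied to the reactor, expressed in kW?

Q_in = 50.8 kW

Extent of reaction ξ = 0.480 × 114 = 54.72 mol/min
Reaction term: ξ·ΔH°_rxn = 54.72 × 13.0 = 711.36 kJ/min
Sensible, feed 30.0→25 °C: -161.31 kJ/min
Outlet flows (mol/min): A 59.28, B 59.28, C 54.72, H₂O 54.72
Sensible, products 25→99.1 °C: 2496 kJ/min
Q = ΔH = 3046.1 kJ/min = 50.768 kW
Heat supplied = 50.768 kW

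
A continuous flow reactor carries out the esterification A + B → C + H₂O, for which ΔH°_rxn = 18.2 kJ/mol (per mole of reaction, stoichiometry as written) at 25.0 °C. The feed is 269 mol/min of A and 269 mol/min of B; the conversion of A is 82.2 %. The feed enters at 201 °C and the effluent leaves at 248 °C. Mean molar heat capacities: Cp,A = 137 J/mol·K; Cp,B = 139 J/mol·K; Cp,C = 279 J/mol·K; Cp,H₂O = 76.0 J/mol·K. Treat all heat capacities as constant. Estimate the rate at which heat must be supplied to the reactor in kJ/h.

Extent of reaction ξ = 0.822 × 269 = 221.12 mol/min
Reaction term: ξ·ΔH°_rxn = 221.12 × 18.2 = 4024.3 kJ/min
Sensible, feed 201→25 °C: -13067 kJ/min
Outlet flows (mol/min): A 47.882, B 47.882, C 221.12, H₂O 221.12
Sensible, products 25→248 °C: 20452 kJ/min
Q = ΔH = 11409 kJ/min = 190.15 kW
Heat supplied = 684560 kJ/h

Q_in = 685000 kJ/h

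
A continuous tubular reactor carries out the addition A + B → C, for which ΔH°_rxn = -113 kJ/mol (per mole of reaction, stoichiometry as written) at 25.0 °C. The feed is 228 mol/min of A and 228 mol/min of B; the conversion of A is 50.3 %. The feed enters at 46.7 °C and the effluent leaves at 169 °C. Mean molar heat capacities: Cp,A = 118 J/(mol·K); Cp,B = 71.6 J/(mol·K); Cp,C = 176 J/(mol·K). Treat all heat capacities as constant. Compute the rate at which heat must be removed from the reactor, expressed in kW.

Q_out = 132 kW

Extent of reaction ξ = 0.503 × 228 = 114.68 mol/min
Reaction term: ξ·ΔH°_rxn = 114.68 × -113 = -12959 kJ/min
Sensible, feed 46.7→25 °C: -938.06 kJ/min
Outlet flows (mol/min): A 113.32, B 113.32, C 114.68
Sensible, products 25→169 °C: 6000.4 kJ/min
Q = ΔH = -7897 kJ/min = -131.62 kW
Heat removed = 131.62 kW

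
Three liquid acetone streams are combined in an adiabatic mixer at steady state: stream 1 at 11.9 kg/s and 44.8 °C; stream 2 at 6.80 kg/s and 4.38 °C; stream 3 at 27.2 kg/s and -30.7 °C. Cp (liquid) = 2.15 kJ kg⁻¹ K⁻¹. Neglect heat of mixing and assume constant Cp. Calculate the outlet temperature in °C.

Energy balance with Q = 0: Σ ṁᵢCp,ᵢ(T_out − Tᵢ) = 0
Σ ṁᵢCp,ᵢTᵢ = 11.9×2.15×44.8 + 6.80×2.15×4.38 + 27.2×2.15×-30.7 = -585.09
Σ ṁᵢCp,ᵢ = 11.9×2.15 + 6.80×2.15 + 27.2×2.15 = 98.685
T_out = -585.09 / 98.685 = -5.9289 °C

T_out = -5.93 °C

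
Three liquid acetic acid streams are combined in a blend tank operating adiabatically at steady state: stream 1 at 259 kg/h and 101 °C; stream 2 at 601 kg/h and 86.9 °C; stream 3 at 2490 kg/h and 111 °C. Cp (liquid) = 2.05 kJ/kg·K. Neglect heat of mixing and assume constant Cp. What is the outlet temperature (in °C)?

Energy balance with Q = 0: Σ ṁᵢCp,ᵢ(T_out − Tᵢ) = 0
Σ ṁᵢCp,ᵢTᵢ = 259×2.05×101 + 601×2.05×86.9 + 2490×2.05×111 = 727290
Σ ṁᵢCp,ᵢ = 259×2.05 + 601×2.05 + 2490×2.05 = 6867.5
T_out = 727290 / 6867.5 = 105.9 °C

T_out = 106 °C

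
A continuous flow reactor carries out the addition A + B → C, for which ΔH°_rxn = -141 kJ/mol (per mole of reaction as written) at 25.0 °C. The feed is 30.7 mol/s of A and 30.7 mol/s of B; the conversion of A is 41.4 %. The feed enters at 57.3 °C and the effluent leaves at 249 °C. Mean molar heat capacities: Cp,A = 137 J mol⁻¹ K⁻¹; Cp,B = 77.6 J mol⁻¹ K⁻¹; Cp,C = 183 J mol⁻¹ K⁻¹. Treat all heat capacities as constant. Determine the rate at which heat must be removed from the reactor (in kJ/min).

Extent of reaction ξ = 0.414 × 30.7 = 12.71 mol/s
Reaction term: ξ·ΔH°_rxn = 12.71 × -141 = -1792.1 kJ/s
Sensible, feed 57.3→25 °C: -212.8 kJ/s
Outlet flows (mol/s): A 17.99, B 17.99, C 12.71
Sensible, products 25→249 °C: 1385.8 kJ/s
Q = ΔH = -619.09 kJ/s = -619.09 kW
Heat removed = 37145 kJ/min

Q_out = 37100 kJ/min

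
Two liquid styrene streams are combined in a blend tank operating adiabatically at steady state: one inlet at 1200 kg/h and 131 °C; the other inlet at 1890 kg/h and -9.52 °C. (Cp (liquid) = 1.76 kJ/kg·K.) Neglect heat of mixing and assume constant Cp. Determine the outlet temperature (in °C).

T_out = 45.1 °C

Energy balance with Q = 0: Σ ṁᵢCp,ᵢ(T_out − Tᵢ) = 0
T_out = Σ ṁᵢCp,ᵢTᵢ / Σ ṁᵢCp,ᵢ
      = 245000 / 5438.4 = 45.051 °C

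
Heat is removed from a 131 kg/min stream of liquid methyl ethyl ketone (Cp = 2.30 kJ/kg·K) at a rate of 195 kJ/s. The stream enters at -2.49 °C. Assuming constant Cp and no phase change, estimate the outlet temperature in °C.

Q = 195 kJ/s = 11700 kJ/min
ΔT = Q/(ṁ·Cp) = 11700/(131×2.30) = 38.832 K
T_out = -2.49 − 38.832 = -41.322 °C

T_out = -41.3 °C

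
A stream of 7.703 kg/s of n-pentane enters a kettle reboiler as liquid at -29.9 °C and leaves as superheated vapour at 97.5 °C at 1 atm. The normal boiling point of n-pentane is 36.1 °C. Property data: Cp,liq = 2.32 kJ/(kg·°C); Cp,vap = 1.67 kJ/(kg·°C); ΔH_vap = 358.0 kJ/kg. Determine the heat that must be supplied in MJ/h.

Q = 17000 MJ/h

liquid -29.9→36.1 °C: 153.12 kJ/kg
vaporisation at 36.1 °C: 358 kJ/kg
vapour 36.1→97.5 °C: 102.54 kJ/kg
Δh = 153.12 + 358 + 102.54 = 613.66 kJ/kg
Q = ṁ·Δh = 7.703 kg/s × 613.66 kJ/kg = 4727 kJ/s
|Q| = 4727 kW = 17017 MJ/h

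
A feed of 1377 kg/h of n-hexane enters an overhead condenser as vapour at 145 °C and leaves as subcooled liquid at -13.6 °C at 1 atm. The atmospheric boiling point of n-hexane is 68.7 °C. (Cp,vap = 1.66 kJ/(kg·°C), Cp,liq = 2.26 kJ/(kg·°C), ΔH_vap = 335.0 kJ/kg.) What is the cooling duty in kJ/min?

Q_c = 14900 kJ/min

vapour 145→68.7 °C: -126.66 kJ/kg
condensation at 68.7 °C: -335 kJ/kg
liquid 68.7→-13.6 °C: -186 kJ/kg
Δh = -126.66 + -335 + -186 = -647.66 kJ/kg
Q = ṁ·Δh = 1377 kg/h × -647.66 kJ/kg = -891820 kJ/h
|Q| = 247.73 kW = 14864 kJ/min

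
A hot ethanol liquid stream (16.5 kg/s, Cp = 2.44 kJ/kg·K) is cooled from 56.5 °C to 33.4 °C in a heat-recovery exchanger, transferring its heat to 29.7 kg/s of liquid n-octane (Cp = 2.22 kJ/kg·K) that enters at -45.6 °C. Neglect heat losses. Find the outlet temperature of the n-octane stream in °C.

T_c,out = -31.5 °C

Heat released by hot stream: Q = 16.5 × 2.44 × (56.5 − 33.4) = 930.01 kJ/s
Energy balance on cold side (adiabatic exchanger): Q = ṁ_c·Cp_c·(T_c,out − T_c,in)
T_c,out = -45.6 + 930.01/(29.7 × 2.22) = -31.495 °C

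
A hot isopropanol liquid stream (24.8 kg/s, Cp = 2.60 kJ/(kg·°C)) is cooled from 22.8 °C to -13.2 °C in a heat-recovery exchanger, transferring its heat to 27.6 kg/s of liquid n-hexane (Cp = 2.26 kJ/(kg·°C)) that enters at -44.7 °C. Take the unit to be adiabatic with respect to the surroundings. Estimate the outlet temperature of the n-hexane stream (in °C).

Heat released by hot stream: Q = 24.8 × 2.60 × (22.8 − -13.2) = 2321.3 kJ/s
Energy balance on cold side (adiabatic exchanger): Q = ṁ_c·Cp_c·(T_c,out − T_c,in)
T_c,out = -44.7 + 2321.3/(27.6 × 2.26) = -7.4857 °C

T_c,out = -7.49 °C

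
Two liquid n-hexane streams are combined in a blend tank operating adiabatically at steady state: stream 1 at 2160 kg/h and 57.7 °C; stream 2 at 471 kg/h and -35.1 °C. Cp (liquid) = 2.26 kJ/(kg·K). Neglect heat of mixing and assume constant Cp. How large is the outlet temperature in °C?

T_out = 41.1 °C

Energy balance with Q = 0: Σ ṁᵢCp,ᵢ(T_out − Tᵢ) = 0
T_out = Σ ṁᵢCp,ᵢTᵢ / Σ ṁᵢCp,ᵢ
      = 244310 / 5946.1 = 41.087 °C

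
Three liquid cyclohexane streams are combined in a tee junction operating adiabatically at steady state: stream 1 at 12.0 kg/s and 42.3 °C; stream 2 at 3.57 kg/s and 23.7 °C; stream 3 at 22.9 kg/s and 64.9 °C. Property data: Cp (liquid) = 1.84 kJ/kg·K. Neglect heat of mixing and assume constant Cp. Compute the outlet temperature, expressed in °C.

Energy balance with Q = 0: Σ ṁᵢCp,ᵢ(T_out − Tᵢ) = 0
Σ ṁᵢCp,ᵢTᵢ = 12.0×1.84×42.3 + 3.57×1.84×23.7 + 22.9×1.84×64.9 = 3824.3
Σ ṁᵢCp,ᵢ = 12.0×1.84 + 3.57×1.84 + 22.9×1.84 = 70.785
T_out = 3824.3 / 70.785 = 54.027 °C

T_out = 54.0 °C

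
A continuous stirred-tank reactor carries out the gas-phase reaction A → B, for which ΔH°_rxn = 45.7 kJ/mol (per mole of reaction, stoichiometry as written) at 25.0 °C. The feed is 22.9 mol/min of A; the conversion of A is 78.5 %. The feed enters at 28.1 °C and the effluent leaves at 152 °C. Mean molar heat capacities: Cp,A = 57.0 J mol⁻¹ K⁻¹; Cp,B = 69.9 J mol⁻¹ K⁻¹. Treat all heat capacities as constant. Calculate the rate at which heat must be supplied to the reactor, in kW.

Q_in = 16.9 kW

Extent of reaction ξ = 0.785 × 22.9 = 17.976 mol/min
Reaction term: ξ·ΔH°_rxn = 17.976 × 45.7 = 821.53 kJ/min
Sensible, feed 28.1→25 °C: -4.0464 kJ/min
Outlet flows (mol/min): A 4.9235, B 17.976
Sensible, products 25→152 °C: 195.22 kJ/min
Q = ΔH = 1012.7 kJ/min = 16.878 kW
Heat supplied = 16.878 kW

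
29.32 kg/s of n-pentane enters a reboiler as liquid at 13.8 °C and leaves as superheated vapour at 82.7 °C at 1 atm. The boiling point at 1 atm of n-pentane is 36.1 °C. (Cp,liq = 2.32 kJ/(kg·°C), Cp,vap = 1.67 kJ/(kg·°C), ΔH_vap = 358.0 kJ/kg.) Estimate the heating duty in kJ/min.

liquid 13.8→36.1 °C: 51.736 kJ/kg
vaporisation at 36.1 °C: 358 kJ/kg
vapour 36.1→82.7 °C: 77.822 kJ/kg
Δh = 51.736 + 358 + 77.822 = 487.56 kJ/kg
Q = ṁ·Δh = 29.32 kg/s × 487.56 kJ/kg = 14295 kJ/s
|Q| = 14295 kW = 857710 kJ/min

Q = 858000 kJ/min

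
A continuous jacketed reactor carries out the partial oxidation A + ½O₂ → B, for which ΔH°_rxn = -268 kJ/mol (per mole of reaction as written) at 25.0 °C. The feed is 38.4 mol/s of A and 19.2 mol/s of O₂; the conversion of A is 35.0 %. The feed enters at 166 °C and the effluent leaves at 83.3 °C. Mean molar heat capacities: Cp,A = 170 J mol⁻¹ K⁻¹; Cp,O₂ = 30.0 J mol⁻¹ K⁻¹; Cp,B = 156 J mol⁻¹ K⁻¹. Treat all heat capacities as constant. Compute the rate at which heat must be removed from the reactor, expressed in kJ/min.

Q_out = 253000 kJ/min

Extent of reaction ξ = 0.350 × 38.4 = 13.44 mol/s
Reaction term: ξ·ΔH°_rxn = 13.44 × -268 = -3601.9 kJ/s
Sensible, feed 166→25 °C: -1001.7 kJ/s
Outlet flows (mol/s): A 24.96, O₂ 12.48, B 13.44
Sensible, products 25→83.3 °C: 391.44 kJ/s
Q = ΔH = -4212.1 kJ/s = -4212.1 kW
Heat removed = 252730 kJ/min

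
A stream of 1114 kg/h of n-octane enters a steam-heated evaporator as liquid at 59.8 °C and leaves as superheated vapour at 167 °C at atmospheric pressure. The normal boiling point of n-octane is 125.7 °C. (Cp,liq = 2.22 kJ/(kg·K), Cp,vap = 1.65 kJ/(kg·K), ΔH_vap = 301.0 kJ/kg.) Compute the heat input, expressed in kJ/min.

Q = 9570 kJ/min

liquid 59.8→125.7 °C: 146.3 kJ/kg
vaporisation at 125.7 °C: 301 kJ/kg
vapour 125.7→167 °C: 68.145 kJ/kg
Δh = 146.3 + 301 + 68.145 = 515.44 kJ/kg
Q = ṁ·Δh = 1114 kg/h × 515.44 kJ/kg = 574200 kJ/h
|Q| = 159.5 kW = 9570.1 kJ/min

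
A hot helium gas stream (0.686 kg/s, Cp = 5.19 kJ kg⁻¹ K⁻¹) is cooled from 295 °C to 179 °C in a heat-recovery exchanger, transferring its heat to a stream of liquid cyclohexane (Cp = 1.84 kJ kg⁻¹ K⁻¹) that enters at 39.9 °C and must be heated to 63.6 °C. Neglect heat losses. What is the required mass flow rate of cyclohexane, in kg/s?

Heat released by hot stream: Q = 0.686 × 5.19 × (295 − 179) = 413 kJ/s
Energy balance on cold side (adiabatic exchanger): Q = ṁ_c·Cp_c·(T_c,out − T_c,in)
ṁ_c = 413 / [1.84 × (63.6 − 39.9)] = 9.4707 kg/s

ṁ_c = 9.47 kg/s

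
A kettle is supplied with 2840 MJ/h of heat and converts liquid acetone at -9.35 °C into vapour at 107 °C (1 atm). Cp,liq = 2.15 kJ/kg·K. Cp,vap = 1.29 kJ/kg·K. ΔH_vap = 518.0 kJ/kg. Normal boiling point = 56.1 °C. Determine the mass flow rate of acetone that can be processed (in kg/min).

ṁ = 65.3 kg/min

Δh = 2.15×(56.1−-9.35) + 518.0 + 1.29×(107−56.1) = 724.38 kJ/kg
Q = 2840 MJ/h = 788.89 kJ/s = 47333 kJ/min
ṁ = Q/Δh = 47333 / 724.38 = 65.343 kg/min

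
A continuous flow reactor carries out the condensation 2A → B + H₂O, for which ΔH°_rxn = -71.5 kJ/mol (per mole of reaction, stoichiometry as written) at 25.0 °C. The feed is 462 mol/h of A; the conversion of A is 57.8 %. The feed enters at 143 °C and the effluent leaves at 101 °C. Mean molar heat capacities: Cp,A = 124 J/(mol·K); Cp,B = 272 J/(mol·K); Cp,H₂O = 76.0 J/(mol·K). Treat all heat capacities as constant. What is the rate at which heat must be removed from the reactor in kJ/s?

Extent of reaction ξ = 0.578 × 462 / 2 = 133.52 mol/h
Reaction term: ξ·ΔH°_rxn = 133.52 × -71.5 = -9546.5 kJ/h
Sensible, feed 143→25 °C: -6760 kJ/h
Outlet flows (mol/h): A 194.96, B 133.52, H₂O 133.52
Sensible, products 25→101 °C: 5368.6 kJ/h
Q = ΔH = -10938 kJ/h = -3.0383 kW
Heat removed = 3.0383 kJ/s

Q_out = 3.04 kJ/s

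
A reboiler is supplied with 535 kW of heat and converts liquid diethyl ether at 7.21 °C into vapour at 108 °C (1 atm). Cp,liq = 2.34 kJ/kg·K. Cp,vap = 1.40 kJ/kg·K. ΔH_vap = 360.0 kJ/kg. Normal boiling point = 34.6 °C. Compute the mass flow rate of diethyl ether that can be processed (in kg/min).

ṁ = 60.9 kg/min

Δh = 2.34×(34.6−7.21) + 360.0 + 1.40×(108−34.6) = 526.85 kJ/kg
Q = 535 kW = 535 kJ/s = 32100 kJ/min
ṁ = Q/Δh = 32100 / 526.85 = 60.928 kg/min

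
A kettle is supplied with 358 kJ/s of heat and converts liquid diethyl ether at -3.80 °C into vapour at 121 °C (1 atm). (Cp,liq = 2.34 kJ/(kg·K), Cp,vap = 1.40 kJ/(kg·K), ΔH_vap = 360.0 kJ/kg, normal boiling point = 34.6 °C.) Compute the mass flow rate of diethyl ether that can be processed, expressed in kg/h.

ṁ = 2260 kg/h

Δh = 2.34×(34.6−-3.80) + 360.0 + 1.40×(121−34.6) = 570.82 kJ/kg
Q = 358 kJ/s = 358 kJ/s = 1.2888e+06 kJ/h
ṁ = Q/Δh = 1.2888e+06 / 570.82 = 2257.8 kg/h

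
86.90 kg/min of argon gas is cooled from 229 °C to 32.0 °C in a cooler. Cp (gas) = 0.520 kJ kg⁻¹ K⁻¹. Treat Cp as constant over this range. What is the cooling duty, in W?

Q = ṁ·Cp·ΔT = 86.90 × 0.520 × (32.0 − 229) = -8902 kJ/min
Converting: 8902 / 60 s = 148.37 kW
Cooling duty = 148370 W

Q_c = 148000 W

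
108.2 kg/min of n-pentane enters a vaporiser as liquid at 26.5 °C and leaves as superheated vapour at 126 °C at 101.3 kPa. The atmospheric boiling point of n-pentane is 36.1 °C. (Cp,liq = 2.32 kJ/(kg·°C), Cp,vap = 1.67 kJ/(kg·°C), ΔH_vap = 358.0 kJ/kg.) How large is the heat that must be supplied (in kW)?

Q = 956 kW

liquid 26.5→36.1 °C: 22.272 kJ/kg
vaporisation at 36.1 °C: 358 kJ/kg
vapour 36.1→126 °C: 150.13 kJ/kg
Δh = 22.272 + 358 + 150.13 = 530.4 kJ/kg
Q = ṁ·Δh = 108.2 kg/min × 530.4 kJ/kg = 57390 kJ/min
|Q| = 956.5 kW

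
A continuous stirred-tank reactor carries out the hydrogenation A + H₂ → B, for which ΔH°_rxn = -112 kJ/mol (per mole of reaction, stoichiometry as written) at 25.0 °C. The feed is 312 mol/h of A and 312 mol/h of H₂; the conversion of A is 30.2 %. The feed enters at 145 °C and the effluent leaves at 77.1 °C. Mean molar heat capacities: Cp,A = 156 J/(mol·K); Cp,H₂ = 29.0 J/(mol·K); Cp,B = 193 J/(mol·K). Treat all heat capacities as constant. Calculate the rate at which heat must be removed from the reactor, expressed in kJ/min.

Extent of reaction ξ = 0.302 × 312 = 94.224 mol/h
Reaction term: ξ·ΔH°_rxn = 94.224 × -112 = -10553 kJ/h
Sensible, feed 145→25 °C: -6926.4 kJ/h
Outlet flows (mol/h): A 217.78, H₂ 217.78, B 94.224
Sensible, products 25→77.1 °C: 3046.5 kJ/h
Q = ΔH = -14433 kJ/h = -4.0092 kW
Heat removed = 240.55 kJ/min

Q_out = 241 kJ/min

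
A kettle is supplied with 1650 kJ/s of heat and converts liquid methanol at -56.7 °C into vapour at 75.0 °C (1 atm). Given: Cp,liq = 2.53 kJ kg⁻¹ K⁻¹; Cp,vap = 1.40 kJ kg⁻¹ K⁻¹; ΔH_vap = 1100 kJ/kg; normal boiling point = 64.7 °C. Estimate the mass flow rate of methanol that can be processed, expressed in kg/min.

ṁ = 69.6 kg/min

Δh = 2.53×(64.7−-56.7) + 1100 + 1.40×(75.0−64.7) = 1421.6 kJ/kg
Q = 1650 kJ/s = 1650 kJ/s = 99000 kJ/min
ṁ = Q/Δh = 99000 / 1421.6 = 69.642 kg/min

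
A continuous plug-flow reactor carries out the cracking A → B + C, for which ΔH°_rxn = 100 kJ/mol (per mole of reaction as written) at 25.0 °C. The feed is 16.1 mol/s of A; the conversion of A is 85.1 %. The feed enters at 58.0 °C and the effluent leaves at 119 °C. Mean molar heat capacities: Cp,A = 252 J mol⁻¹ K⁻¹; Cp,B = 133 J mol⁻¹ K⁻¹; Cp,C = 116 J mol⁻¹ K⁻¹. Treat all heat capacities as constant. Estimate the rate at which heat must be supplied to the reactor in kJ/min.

Extent of reaction ξ = 0.851 × 16.1 = 13.701 mol/s
Reaction term: ξ·ΔH°_rxn = 13.701 × 100 = 1370.1 kJ/s
Sensible, feed 58.0→25 °C: -133.89 kJ/s
Outlet flows (mol/s): A 2.3989, B 13.701, C 13.701
Sensible, products 25→119 °C: 377.51 kJ/s
Q = ΔH = 1613.7 kJ/s = 1613.7 kW
Heat supplied = 96824 kJ/min

Q_in = 96800 kJ/min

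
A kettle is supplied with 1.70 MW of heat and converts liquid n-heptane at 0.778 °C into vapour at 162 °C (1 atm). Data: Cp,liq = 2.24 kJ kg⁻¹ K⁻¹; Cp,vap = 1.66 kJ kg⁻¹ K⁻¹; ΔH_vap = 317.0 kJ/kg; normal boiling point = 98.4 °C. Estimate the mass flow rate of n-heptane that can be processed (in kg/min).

Δh = 2.24×(98.4−0.778) + 317.0 + 1.66×(162−98.4) = 641.25 kJ/kg
Q = 1.70 MW = 1700 kJ/s = 102000 kJ/min
ṁ = Q/Δh = 102000 / 641.25 = 159.06 kg/min

ṁ = 159 kg/min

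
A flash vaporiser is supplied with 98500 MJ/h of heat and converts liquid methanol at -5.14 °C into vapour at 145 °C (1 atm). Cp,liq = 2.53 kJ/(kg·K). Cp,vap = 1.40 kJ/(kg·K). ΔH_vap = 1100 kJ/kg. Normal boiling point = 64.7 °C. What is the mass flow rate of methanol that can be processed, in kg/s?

ṁ = 19.7 kg/s

Δh = 2.53×(64.7−-5.14) + 1100 + 1.40×(145−64.7) = 1389.1 kJ/kg
Q = 98500 MJ/h = 27361 kJ/s = 27361 kJ/s
ṁ = Q/Δh = 27361 / 1389.1 = 19.697 kg/s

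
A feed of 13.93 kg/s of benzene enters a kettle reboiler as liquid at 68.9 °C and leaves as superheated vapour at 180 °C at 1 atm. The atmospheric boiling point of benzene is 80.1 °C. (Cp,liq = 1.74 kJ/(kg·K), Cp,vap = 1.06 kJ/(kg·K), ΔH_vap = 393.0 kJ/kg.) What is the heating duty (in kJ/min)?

Q = 433000 kJ/min

liquid 68.9→80.1 °C: 19.488 kJ/kg
vaporisation at 80.1 °C: 393 kJ/kg
vapour 80.1→180 °C: 105.89 kJ/kg
Δh = 19.488 + 393 + 105.89 = 518.38 kJ/kg
Q = ṁ·Δh = 13.93 kg/s × 518.38 kJ/kg = 7221.1 kJ/s
|Q| = 7221.1 kW = 433260 kJ/min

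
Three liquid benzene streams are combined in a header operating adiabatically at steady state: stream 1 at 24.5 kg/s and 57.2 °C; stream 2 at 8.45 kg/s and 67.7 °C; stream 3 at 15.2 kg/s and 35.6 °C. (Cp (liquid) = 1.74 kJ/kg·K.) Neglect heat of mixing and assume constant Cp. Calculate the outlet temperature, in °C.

Adiabatic, steady state ⇒ Σ ṁᵢCp,ᵢ(T_out − Tᵢ) = 0
Σ ṁᵢCp,ᵢTᵢ = 24.5×1.74×57.2 + 8.45×1.74×67.7 + 15.2×1.74×35.6 = 4375.4
Σ ṁᵢCp,ᵢ = 24.5×1.74 + 8.45×1.74 + 15.2×1.74 = 83.781
T_out = 4375.4 / 83.781 = 52.224 °C

T_out = 52.2 °C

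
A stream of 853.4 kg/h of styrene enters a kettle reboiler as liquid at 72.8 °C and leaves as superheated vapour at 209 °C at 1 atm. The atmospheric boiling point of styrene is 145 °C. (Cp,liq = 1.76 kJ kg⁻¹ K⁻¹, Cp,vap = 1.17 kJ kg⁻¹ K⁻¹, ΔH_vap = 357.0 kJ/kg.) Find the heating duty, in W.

Q = 133000 W

liquid 72.8→145 °C: 127.07 kJ/kg
vaporisation at 145 °C: 357 kJ/kg
vapour 145→209 °C: 74.88 kJ/kg
Δh = 127.07 + 357 + 74.88 = 558.95 kJ/kg
Q = ṁ·Δh = 853.4 kg/h × 558.95 kJ/kg = 477010 kJ/h
|Q| = 132.5 kW = 132500 W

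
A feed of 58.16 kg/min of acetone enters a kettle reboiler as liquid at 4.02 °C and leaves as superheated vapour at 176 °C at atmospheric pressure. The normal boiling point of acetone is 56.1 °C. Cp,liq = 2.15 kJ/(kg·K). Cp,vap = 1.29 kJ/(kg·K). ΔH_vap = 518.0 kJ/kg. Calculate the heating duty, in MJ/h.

Q = 2740 MJ/h

liquid 4.02→56.1 °C: 111.97 kJ/kg
vaporisation at 56.1 °C: 518 kJ/kg
vapour 56.1→176 °C: 154.67 kJ/kg
Δh = 111.97 + 518 + 154.67 = 784.64 kJ/kg
Q = ṁ·Δh = 58.16 kg/min × 784.64 kJ/kg = 45635 kJ/min
|Q| = 760.58 kW = 2738.1 MJ/h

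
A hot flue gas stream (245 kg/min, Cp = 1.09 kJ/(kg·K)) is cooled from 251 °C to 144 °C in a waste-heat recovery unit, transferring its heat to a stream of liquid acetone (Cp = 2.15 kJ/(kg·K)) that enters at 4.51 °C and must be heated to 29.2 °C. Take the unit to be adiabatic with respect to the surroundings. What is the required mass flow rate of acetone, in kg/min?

ṁ_c = 538 kg/min

Heat released by hot stream: Q = 245 × 1.09 × (251 − 144) = 28574 kJ/min
Energy balance on cold side (adiabatic exchanger): Q = ṁ_c·Cp_c·(T_c,out − T_c,in)
ṁ_c = 28574 / [2.15 × (29.2 − 4.51)] = 538.29 kg/min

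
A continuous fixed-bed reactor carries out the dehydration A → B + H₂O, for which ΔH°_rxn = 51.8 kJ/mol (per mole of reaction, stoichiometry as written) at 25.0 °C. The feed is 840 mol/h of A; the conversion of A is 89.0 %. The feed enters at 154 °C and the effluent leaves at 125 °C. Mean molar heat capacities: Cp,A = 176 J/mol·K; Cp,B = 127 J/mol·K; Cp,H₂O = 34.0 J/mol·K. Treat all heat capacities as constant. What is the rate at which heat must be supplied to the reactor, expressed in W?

Q_in = 9250 W

Extent of reaction ξ = 0.890 × 840 = 747.6 mol/h
Reaction term: ξ·ΔH°_rxn = 747.6 × 51.8 = 38726 kJ/h
Sensible, feed 154→25 °C: -19071 kJ/h
Outlet flows (mol/h): A 92.4, B 747.6, H₂O 747.6
Sensible, products 25→125 °C: 13663 kJ/h
Q = ΔH = 33317 kJ/h = 9.2547 kW
Heat supplied = 9254.7 W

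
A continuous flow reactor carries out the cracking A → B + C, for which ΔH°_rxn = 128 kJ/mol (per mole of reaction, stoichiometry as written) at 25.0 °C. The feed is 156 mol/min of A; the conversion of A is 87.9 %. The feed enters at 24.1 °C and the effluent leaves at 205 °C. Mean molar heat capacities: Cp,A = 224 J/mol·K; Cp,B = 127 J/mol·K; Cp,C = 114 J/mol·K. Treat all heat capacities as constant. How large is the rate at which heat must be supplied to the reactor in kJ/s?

Extent of reaction ξ = 0.879 × 156 = 137.12 mol/min
Reaction term: ξ·ΔH°_rxn = 137.12 × 128 = 17552 kJ/min
Sensible, feed 24.1→25 °C: 31.45 kJ/min
Outlet flows (mol/min): A 18.876, B 137.12, C 137.12
Sensible, products 25→205 °C: 6709.5 kJ/min
Q = ΔH = 24293 kJ/min = 404.88 kW
Heat supplied = 404.88 kJ/s

Q_in = 405 kJ/s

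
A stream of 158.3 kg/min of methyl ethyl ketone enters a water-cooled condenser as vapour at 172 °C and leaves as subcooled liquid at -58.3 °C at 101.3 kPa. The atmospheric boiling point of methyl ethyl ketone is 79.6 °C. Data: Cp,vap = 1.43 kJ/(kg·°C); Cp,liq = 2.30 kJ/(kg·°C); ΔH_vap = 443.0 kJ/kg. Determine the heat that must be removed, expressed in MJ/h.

Q_c = 8480 MJ/h

vapour 172→79.6 °C: -132.13 kJ/kg
condensation at 79.6 °C: -443 kJ/kg
liquid 79.6→-58.3 °C: -317.17 kJ/kg
Δh = -132.13 + -443 + -317.17 = -892.3 kJ/kg
Q = ṁ·Δh = 158.3 kg/min × -892.3 kJ/kg = -141250 kJ/min
|Q| = 2354.2 kW = 8475.1 MJ/h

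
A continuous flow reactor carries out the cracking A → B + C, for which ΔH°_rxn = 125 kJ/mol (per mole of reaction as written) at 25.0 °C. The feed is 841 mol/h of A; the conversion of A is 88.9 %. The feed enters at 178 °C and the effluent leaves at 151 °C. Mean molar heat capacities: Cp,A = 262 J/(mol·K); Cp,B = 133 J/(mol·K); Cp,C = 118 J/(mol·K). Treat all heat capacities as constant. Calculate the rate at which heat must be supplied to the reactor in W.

Extent of reaction ξ = 0.889 × 841 = 747.65 mol/h
Reaction term: ξ·ΔH°_rxn = 747.65 × 125 = 93456 kJ/h
Sensible, feed 178→25 °C: -33712 kJ/h
Outlet flows (mol/h): A 93.351, B 747.65, C 747.65
Sensible, products 25→151 °C: 26727 kJ/h
Q = ΔH = 86471 kJ/h = 24.02 kW
Heat supplied = 24020 W

Q_in = 24000 W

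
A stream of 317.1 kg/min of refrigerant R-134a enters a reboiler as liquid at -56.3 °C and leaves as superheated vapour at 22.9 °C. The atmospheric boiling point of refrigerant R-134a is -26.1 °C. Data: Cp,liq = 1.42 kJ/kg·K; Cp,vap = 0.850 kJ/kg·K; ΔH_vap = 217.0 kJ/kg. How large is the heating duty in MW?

liquid -56.3→-26.1 °C: 42.884 kJ/kg
vaporisation at -26.1 °C: 217 kJ/kg
vapour -26.1→22.9 °C: 41.65 kJ/kg
Δh = 42.884 + 217 + 41.65 = 301.53 kJ/kg
Q = ṁ·Δh = 317.1 kg/min × 301.53 kJ/kg = 95616 kJ/min
|Q| = 1593.6 kW = 1.5936 MW

Q = 1.59 MW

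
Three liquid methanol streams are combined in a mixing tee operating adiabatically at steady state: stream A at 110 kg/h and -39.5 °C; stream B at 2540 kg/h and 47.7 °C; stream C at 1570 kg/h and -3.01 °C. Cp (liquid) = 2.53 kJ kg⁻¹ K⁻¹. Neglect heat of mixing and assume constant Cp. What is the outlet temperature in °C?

Adiabatic, steady state ⇒ Σ ṁᵢCp,ᵢ(T_out − Tᵢ) = 0
Σ ṁᵢCp,ᵢTᵢ = 110×2.53×-39.5 + 2540×2.53×47.7 + 1570×2.53×-3.01 = 283580
Σ ṁᵢCp,ᵢ = 110×2.53 + 2540×2.53 + 1570×2.53 = 10677
T_out = 283580 / 10677 = 26.561 °C

T_out = 26.6 °C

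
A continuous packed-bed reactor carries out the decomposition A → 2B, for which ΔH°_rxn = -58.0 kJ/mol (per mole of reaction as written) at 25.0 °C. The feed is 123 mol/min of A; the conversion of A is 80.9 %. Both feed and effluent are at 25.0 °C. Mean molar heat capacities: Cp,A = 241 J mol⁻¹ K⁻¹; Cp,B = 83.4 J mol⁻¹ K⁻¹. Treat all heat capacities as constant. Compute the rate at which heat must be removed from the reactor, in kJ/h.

Q_out = 346000 kJ/h

Extent of reaction ξ = 0.809 × 123 = 99.507 mol/min
Reaction term: ξ·ΔH°_rxn = 99.507 × -58.0 = -5771.4 kJ/min
Q = ΔH = -5771.4 kJ/min = -96.19 kW
Heat removed = 346280 kJ/h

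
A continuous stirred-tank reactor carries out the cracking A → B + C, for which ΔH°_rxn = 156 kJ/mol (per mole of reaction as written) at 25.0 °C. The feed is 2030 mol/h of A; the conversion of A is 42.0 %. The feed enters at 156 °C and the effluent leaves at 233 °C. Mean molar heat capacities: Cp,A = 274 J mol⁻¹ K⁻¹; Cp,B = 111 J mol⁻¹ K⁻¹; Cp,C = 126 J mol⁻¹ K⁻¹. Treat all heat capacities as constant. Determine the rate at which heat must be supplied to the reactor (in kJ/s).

Q_in = 47.0 kJ/s

Extent of reaction ξ = 0.420 × 2030 = 852.6 mol/h
Reaction term: ξ·ΔH°_rxn = 852.6 × 156 = 133010 kJ/h
Sensible, feed 156→25 °C: -72865 kJ/h
Outlet flows (mol/h): A 1177.4, B 852.6, C 852.6
Sensible, products 25→233 °C: 109130 kJ/h
Q = ΔH = 169270 kJ/h = 47.02 kW
Heat supplied = 47.02 kJ/s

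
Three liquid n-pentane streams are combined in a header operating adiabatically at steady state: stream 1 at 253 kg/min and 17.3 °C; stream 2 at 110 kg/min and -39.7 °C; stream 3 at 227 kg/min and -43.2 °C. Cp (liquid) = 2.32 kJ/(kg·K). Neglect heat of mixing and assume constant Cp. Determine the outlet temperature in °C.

T_out = -16.6 °C

Adiabatic, steady state ⇒ Σ ṁᵢCp,ᵢ(T_out − Tᵢ) = 0
Σ ṁᵢCp,ᵢTᵢ = 253×2.32×17.3 + 110×2.32×-39.7 + 227×2.32×-43.2 = -22728
Σ ṁᵢCp,ᵢ = 253×2.32 + 110×2.32 + 227×2.32 = 1368.8
T_out = -22728 / 1368.8 = -16.604 °C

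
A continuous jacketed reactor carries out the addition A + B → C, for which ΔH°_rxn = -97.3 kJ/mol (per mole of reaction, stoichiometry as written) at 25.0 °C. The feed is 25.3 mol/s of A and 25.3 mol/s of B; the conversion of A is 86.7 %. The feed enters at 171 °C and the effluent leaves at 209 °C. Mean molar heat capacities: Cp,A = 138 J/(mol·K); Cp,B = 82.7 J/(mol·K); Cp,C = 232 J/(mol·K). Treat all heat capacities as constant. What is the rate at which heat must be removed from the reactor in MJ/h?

Q_out = 6760 MJ/h

Extent of reaction ξ = 0.867 × 25.3 = 21.935 mol/s
Reaction term: ξ·ΔH°_rxn = 21.935 × -97.3 = -2134.3 kJ/s
Sensible, feed 171→25 °C: -815.22 kJ/s
Outlet flows (mol/s): A 3.3649, B 3.3649, C 21.935
Sensible, products 25→209 °C: 1073 kJ/s
Q = ΔH = -1876.5 kJ/s = -1876.5 kW
Heat removed = 6755.4 MJ/h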